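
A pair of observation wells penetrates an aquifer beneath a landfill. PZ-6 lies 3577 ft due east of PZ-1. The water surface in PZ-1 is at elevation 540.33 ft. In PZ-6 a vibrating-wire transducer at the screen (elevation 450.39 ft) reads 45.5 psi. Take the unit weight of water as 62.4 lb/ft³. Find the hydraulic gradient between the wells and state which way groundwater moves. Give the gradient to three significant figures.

Total head at PZ-1: h = 540.33 ft (water level in the piezometer is the total head).
Pressure head at PZ-6: ψ = 144·P/γ = 144 × 45.5 / 62.4 = 105.00 ft.
Total head at PZ-6: h = z + ψ = 450.39 + 105.00 = 555.39 ft.
Head difference: h(PZ-1) − h(PZ-6) = 540.33 − 555.39 = -15.06 ft.
Hydraulic gradient: i = |Δh| / L = 15.06 / 3577 = 0.00421.
Flow is from higher to lower head: from PZ-6 toward PZ-1, i.e. toward the west.

i ≈ 0.00421; groundwater flows toward the west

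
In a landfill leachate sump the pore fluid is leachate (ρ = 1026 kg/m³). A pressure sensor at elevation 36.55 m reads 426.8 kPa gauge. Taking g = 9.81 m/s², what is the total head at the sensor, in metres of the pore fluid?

ψ = P/(ρg) = 426.8×1000 / (1026 × 9.81) = 42.40 m.
h = z + ψ = 36.55 + 42.40 = 78.95 m.

h ≈ 78.95 m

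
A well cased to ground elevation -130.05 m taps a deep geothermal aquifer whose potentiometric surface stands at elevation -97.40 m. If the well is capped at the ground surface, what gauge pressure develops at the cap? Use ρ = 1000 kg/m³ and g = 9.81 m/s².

P ≈ 320 kPa

Head above the cap: Δh = -97.40 − (-130.05) = 32.65 m.
P = ρgΔh = 1000 × 9.81 × 32.65 = 320296 Pa ≈ 320 kPa.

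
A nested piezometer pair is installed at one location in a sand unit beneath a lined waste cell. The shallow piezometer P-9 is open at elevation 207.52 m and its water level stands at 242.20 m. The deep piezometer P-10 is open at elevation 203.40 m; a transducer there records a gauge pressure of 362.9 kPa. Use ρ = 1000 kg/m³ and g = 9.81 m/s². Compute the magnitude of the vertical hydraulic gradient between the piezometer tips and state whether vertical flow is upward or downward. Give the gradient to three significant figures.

Total head at P-9: h = 242.20 m (water level in the standpipe).
Pressure head at P-10: ψ = P/(ρg) = 362.9×1000 / (1000 × 9.81) = 36.99 m.
Total head at P-10: h = z + ψ = 203.40 + 36.99 = 240.39 m.
Δh = h(P-9) − h(P-10) = 242.20 − 240.39 = 1.81 m.
Vertical separation Δz = 207.52 − 203.40 = 4.12 m.
|i_v| = |Δh| / Δz = 1.81 / 4.12 = 0.439.
Head is higher in the shallow piezometer, so vertical flow is downward (recharge condition).

|i_v| ≈ 0.439; vertical flow is downward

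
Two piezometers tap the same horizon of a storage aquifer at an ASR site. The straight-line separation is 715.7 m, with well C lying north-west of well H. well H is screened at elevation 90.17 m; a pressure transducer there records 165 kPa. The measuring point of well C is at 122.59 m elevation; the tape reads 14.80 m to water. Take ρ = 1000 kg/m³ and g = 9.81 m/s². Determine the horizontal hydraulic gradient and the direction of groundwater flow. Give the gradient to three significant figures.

i ≈ 0.00112; groundwater flows toward the south-east

Pressure head at well H: ψ = P/(ρg) = 165×1000 / (1000 × 9.81) = 16.82 m.
Total head at well H: h = z + ψ = 90.17 + 16.82 = 106.99 m.
Total head at well C: h = 122.59 − 14.80 = 107.79 m.
Head difference: h(well H) − h(well C) = 106.99 − 107.79 = -0.80 m.
Hydraulic gradient: i = |Δh| / L = 0.80 / 715.7 = 0.00112.
Flow is from higher to lower head: from well C toward well H, i.e. toward the south-east.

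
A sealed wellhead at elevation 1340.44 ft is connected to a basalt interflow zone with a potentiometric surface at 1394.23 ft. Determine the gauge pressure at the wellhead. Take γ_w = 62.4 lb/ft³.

P ≈ 23.3 psi

Head above the cap: Δh = 1394.23 − 1340.44 = 53.79 ft.
P = γΔh/144 = 62.4 × 53.79 / 144 = 23.3 psi.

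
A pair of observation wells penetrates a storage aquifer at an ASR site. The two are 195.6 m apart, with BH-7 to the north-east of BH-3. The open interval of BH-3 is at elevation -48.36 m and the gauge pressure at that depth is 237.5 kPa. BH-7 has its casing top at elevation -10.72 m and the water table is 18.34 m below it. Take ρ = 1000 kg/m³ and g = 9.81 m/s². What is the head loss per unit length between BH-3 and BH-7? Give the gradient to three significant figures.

Pressure head at BH-3: ψ = P/(ρg) = 237.5×1000 / (1000 × 9.81) = 24.21 m.
Total head at BH-3: h = z + ψ = -48.36 + 24.21 = -24.15 m.
Total head at BH-7: h = -10.72 − 18.34 = -29.06 m.
Head difference: h(BH-3) − h(BH-7) = -24.15 − (-29.06) = 4.91 m.
Hydraulic gradient: i = |Δh| / L = 4.91 / 195.6 = 0.0251.

i ≈ 0.0251 m/m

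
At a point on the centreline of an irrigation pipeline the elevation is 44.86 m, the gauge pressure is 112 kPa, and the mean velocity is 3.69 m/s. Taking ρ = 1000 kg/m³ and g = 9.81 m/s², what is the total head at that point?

h ≈ 56.97 m

Pressure head ψ = P/(ρg) = 112×1000 / (1000 × 9.81) = 11.42 m.
Velocity head = v²/(2g) = 3.69² / (2 × 9.81) = 0.694 m.
h = z + ψ + v²/(2g) = 44.86 + 11.42 + 0.694 = 56.97 m.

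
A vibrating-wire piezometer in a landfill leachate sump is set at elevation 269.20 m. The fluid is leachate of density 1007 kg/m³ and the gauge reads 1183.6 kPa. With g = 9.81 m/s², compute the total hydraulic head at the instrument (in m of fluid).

ψ = P/(ρg) = 1183.6×1000 / (1007 × 9.81) = 119.81 m.
h = z + ψ = 269.20 + 119.81 = 389.01 m.

h ≈ 389.01 m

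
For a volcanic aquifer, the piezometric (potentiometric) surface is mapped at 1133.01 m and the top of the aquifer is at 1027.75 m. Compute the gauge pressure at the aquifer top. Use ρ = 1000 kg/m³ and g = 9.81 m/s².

Pressure head at the aquifer top: ψ = h − z = 1133.01 − 1027.75 = 105.26 m.
P = ρgψ = 1000 × 9.81 × 105.26 = 1032601 Pa ≈ 1030 kPa.

P ≈ 1030 kPa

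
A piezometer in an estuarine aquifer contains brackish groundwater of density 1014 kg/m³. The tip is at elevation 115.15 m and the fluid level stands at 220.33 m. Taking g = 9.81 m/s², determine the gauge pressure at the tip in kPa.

P ≈ 1050 kPa

Pressure head ψ = h − z = 220.33 − 115.15 = 105.18 m.
P = ρgψ = 1014 × 9.81 × 105.18 = 1046261 Pa ≈ 1050 kPa.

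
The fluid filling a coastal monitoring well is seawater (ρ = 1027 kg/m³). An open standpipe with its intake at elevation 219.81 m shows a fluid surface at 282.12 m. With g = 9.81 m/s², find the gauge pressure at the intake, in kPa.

Pressure head ψ = h − z = 282.12 − 219.81 = 62.31 m.
P = ρgψ = 1027 × 9.81 × 62.31 = 627765 Pa ≈ 628 kPa.

P ≈ 628 kPa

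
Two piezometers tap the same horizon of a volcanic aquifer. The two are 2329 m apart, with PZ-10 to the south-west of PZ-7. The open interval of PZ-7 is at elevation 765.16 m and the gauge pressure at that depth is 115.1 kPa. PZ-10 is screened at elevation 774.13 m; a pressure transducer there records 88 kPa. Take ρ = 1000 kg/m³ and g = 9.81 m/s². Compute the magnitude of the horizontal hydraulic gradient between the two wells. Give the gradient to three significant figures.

i ≈ 0.00267

Pressure head at PZ-7: ψ = P/(ρg) = 115.1×1000 / (1000 × 9.81) = 11.73 m.
Total head at PZ-7: h = z + ψ = 765.16 + 11.73 = 776.89 m.
Pressure head at PZ-10: ψ = P/(ρg) = 88×1000 / (1000 × 9.81) = 8.97 m.
Total head at PZ-10: h = z + ψ = 774.13 + 8.97 = 783.10 m.
Head difference: h(PZ-7) − h(PZ-10) = 776.89 − 783.10 = -6.21 m.
Hydraulic gradient: i = |Δh| / L = 6.21 / 2329 = 0.00267.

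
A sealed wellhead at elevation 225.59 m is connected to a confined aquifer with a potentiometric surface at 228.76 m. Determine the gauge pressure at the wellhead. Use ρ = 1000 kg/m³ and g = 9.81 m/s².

P ≈ 31.1 kPa

Head above the cap: Δh = 228.76 − 225.59 = 3.17 m.
P = ρgΔh = 1000 × 9.81 × 3.17 = 31098 Pa ≈ 31.1 kPa.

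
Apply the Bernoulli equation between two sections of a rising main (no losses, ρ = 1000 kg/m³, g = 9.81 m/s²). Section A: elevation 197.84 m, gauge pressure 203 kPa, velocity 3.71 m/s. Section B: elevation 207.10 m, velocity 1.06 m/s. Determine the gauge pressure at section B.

Pressure head at A: ψ₁ = P₁/(ρg) = 203×1000 / (1000 × 9.81) = 20.69 m.
Velocity heads: v₁²/2g = 3.71²/19.62 = 0.702 m; v₂²/2g = 1.06²/19.62 = 0.057 m.
Total head H = z₁ + ψ₁ + v₁²/2g = 197.84 + 20.69 + 0.702 = 219.23 m.
ψ₂ = H − z₂ − v₂²/2g = 219.23 − 207.10 − 0.057 = 12.07 m.
P₂ = ρgψ₂ = 1000 × 9.81 × 12.07 ≈ 118 kPa.

P₂ ≈ 118 kPa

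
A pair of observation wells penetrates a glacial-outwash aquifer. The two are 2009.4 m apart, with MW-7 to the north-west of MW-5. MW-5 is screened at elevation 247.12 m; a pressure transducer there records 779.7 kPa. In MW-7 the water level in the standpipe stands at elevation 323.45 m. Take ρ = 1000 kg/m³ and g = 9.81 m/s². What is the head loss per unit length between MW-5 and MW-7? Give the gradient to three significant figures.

Pressure head at MW-5: ψ = P/(ρg) = 779.7×1000 / (1000 × 9.81) = 79.48 m.
Total head at MW-5: h = z + ψ = 247.12 + 79.48 = 326.60 m.
Total head at MW-7: h = 323.45 m (water level in the piezometer is the total head).
Head difference: h(MW-5) − h(MW-7) = 326.60 − 323.45 = 3.15 m.
Hydraulic gradient: i = |Δh| / L = 3.15 / 2009.4 = 0.00157.

i ≈ 0.00157 m/m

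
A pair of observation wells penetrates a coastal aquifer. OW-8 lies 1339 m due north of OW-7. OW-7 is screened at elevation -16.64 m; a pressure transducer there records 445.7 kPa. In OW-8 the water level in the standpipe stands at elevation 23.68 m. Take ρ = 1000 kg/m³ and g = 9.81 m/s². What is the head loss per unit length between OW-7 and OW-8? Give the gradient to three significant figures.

Pressure head at OW-7: ψ = P/(ρg) = 445.7×1000 / (1000 × 9.81) = 45.43 m.
Total head at OW-7: h = z + ψ = -16.64 + 45.43 = 28.79 m.
Total head at OW-8: h = 23.68 m (water level in the piezometer is the total head).
Head difference: h(OW-7) − h(OW-8) = 28.79 − 23.68 = 5.11 m.
Hydraulic gradient: i = |Δh| / L = 5.11 / 1339 = 0.00382.

i ≈ 0.00382 m/m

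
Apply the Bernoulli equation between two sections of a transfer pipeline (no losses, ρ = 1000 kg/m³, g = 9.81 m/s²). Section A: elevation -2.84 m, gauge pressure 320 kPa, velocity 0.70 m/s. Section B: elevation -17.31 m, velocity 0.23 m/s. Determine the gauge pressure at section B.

P₂ ≈ 462 kPa

Pressure head at A: ψ₁ = P₁/(ρg) = 320×1000 / (1000 × 9.81) = 32.62 m.
Velocity heads: v₁²/2g = 0.70²/19.62 = 0.025 m; v₂²/2g = 0.23²/19.62 = 0.003 m.
Total head H = z₁ + ψ₁ + v₁²/2g = -2.84 + 32.62 + 0.025 = 29.80 m.
ψ₂ = H − z₂ − v₂²/2g = 29.80 − (-17.31) − 0.003 = 47.11 m.
P₂ = ρgψ₂ = 1000 × 9.81 × 47.11 ≈ 462 kPa.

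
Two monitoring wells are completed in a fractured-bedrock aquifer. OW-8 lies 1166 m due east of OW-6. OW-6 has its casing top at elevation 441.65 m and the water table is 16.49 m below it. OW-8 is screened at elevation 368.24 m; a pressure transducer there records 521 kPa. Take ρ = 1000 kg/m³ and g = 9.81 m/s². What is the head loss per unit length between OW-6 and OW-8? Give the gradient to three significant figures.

i ≈ 0.00327 m/m

Total head at OW-6: h = 441.65 − 16.49 = 425.16 m.
Pressure head at OW-8: ψ = P/(ρg) = 521×1000 / (1000 × 9.81) = 53.11 m.
Total head at OW-8: h = z + ψ = 368.24 + 53.11 = 421.35 m.
Head difference: h(OW-6) − h(OW-8) = 425.16 − 421.35 = 3.81 m.
Hydraulic gradient: i = |Δh| / L = 3.81 / 1166 = 0.00327.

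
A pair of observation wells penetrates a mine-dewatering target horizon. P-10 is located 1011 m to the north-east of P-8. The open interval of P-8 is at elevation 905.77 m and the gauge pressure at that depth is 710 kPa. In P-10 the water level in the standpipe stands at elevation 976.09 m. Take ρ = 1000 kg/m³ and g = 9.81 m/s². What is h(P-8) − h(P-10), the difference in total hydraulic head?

Δh ≈ 2.06 m

Pressure head at P-8: ψ = P/(ρg) = 710×1000 / (1000 × 9.81) = 72.38 m.
Total head at P-8: h = z + ψ = 905.77 + 72.38 = 978.15 m.
Total head at P-10: h = 976.09 m (water level in the piezometer is the total head).
Head difference: h(P-8) − h(P-10) = 978.15 − 976.09 = 2.06 m.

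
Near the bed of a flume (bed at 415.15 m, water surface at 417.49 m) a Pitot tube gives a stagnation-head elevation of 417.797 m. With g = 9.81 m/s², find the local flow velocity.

v ≈ 2.45 m/s

Near the bed, under hydrostatic conditions, the piezometric head (z + ψ) equals the free-surface elevation, 417.49 m.
Velocity head = total − piezometric = 417.797 − 417.49 = 0.307 m.
v = √(2g·h_v) = √(2 × 9.81 × 0.307) = 2.45 m/s.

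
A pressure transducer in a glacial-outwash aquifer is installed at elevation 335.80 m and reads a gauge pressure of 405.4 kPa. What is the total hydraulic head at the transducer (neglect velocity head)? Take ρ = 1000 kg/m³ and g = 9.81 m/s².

ψ = P/(ρg) = 405.4×1000 / (1000 × 9.81) = 41.33 m.
h = z + ψ = 335.80 + 41.33 = 377.13 m.

h ≈ 377.13 m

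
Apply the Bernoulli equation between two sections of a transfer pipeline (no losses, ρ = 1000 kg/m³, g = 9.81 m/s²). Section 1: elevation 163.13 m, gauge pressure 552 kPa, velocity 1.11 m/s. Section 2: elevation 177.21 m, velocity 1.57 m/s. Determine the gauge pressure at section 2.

Pressure head at 1: ψ₁ = P₁/(ρg) = 552×1000 / (1000 × 9.81) = 56.27 m.
Velocity heads: v₁²/2g = 1.11²/19.62 = 0.063 m; v₂²/2g = 1.57²/19.62 = 0.126 m.
Total head H = z₁ + ψ₁ + v₁²/2g = 163.13 + 56.27 + 0.063 = 219.46 m.
ψ₂ = H − z₂ − v₂²/2g = 219.46 − 177.21 − 0.126 = 42.12 m.
P₂ = ρgψ₂ = 1000 × 9.81 × 42.12 ≈ 413 kPa.

P₂ ≈ 413 kPa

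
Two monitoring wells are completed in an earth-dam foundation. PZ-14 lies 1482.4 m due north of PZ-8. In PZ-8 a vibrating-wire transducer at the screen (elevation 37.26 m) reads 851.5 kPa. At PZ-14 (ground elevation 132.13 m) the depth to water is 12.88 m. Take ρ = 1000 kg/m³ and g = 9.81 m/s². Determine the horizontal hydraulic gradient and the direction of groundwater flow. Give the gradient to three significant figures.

i ≈ 0.00324; groundwater flows toward the north

Pressure head at PZ-8: ψ = P/(ρg) = 851.5×1000 / (1000 × 9.81) = 86.80 m.
Total head at PZ-8: h = z + ψ = 37.26 + 86.80 = 124.06 m.
Total head at PZ-14: h = 132.13 − 12.88 = 119.25 m.
Head difference: h(PZ-8) − h(PZ-14) = 124.06 − 119.25 = 4.81 m.
Hydraulic gradient: i = |Δh| / L = 4.81 / 1482.4 = 0.00324.
Flow is from higher to lower head: from PZ-8 toward PZ-14, i.e. toward the north.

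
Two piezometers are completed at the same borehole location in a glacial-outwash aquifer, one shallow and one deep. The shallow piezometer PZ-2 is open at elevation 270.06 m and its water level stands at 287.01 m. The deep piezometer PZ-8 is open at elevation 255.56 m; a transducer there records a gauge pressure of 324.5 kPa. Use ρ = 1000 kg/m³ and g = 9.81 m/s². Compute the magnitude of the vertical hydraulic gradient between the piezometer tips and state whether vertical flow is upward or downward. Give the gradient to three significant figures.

|i_v| ≈ 0.112; vertical flow is upward

Total head at PZ-2: h = 287.01 m (water level in the standpipe).
Pressure head at PZ-8: ψ = P/(ρg) = 324.5×1000 / (1000 × 9.81) = 33.08 m.
Total head at PZ-8: h = z + ψ = 255.56 + 33.08 = 288.64 m.
Δh = h(PZ-2) − h(PZ-8) = 287.01 − 288.64 = -1.63 m.
Vertical separation Δz = 270.06 − 255.56 = 14.50 m.
|i_v| = |Δh| / Δz = 1.63 / 14.50 = 0.112.
Head is higher in the deep piezometer, so vertical flow is upward (discharge condition).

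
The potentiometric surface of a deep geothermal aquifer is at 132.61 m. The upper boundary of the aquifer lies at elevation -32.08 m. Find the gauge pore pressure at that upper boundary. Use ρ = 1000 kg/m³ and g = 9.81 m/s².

P ≈ 1620 kPa

Pressure head at the aquifer top: ψ = h − z = 132.61 − (-32.08) = 164.69 m.
P = ρgψ = 1000 × 9.81 × 164.69 = 1615609 Pa ≈ 1620 kPa.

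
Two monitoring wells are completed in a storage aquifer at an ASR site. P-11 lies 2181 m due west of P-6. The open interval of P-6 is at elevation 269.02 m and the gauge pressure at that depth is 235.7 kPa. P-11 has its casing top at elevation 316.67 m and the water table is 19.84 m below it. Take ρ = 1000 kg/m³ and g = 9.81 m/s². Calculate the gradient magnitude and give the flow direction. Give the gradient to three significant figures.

i ≈ 0.00173; groundwater flows toward the east

Pressure head at P-6: ψ = P/(ρg) = 235.7×1000 / (1000 × 9.81) = 24.03 m.
Total head at P-6: h = z + ψ = 269.02 + 24.03 = 293.05 m.
Total head at P-11: h = 316.67 − 19.84 = 296.83 m.
Head difference: h(P-6) − h(P-11) = 293.05 − 296.83 = -3.78 m.
Hydraulic gradient: i = |Δh| / L = 3.78 / 2181 = 0.00173.
Flow is from higher to lower head: from P-11 toward P-6, i.e. toward the east.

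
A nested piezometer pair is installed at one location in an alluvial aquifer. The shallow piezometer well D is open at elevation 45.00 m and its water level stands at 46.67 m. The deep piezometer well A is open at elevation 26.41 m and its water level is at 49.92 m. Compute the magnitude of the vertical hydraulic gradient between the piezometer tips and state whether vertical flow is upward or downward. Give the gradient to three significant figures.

Total head at well D: h = 46.67 m (water level in the standpipe).
Total head at well A: h = 49.92 m.
Δh = h(well D) − h(well A) = 46.67 − 49.92 = -3.25 m.
Vertical separation Δz = 45.00 − 26.41 = 18.59 m.
|i_v| = |Δh| / Δz = 3.25 / 18.59 = 0.175.
Head is higher in the deep piezometer, so vertical flow is upward (discharge condition).

|i_v| ≈ 0.175; vertical flow is upward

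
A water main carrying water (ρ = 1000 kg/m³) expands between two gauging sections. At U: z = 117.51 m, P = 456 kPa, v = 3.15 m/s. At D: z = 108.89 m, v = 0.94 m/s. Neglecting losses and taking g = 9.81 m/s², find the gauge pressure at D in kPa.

P₂ ≈ 545 kPa

Pressure head at U: ψ₁ = P₁/(ρg) = 456×1000 / (1000 × 9.81) = 46.48 m.
Velocity heads: v₁²/2g = 3.15²/19.62 = 0.506 m; v₂²/2g = 0.94²/19.62 = 0.045 m.
Total head H = z₁ + ψ₁ + v₁²/2g = 117.51 + 46.48 + 0.506 = 164.50 m.
ψ₂ = H − z₂ − v₂²/2g = 164.50 − 108.89 − 0.045 = 55.56 m.
P₂ = ρgψ₂ = 1000 × 9.81 × 55.56 ≈ 545 kPa.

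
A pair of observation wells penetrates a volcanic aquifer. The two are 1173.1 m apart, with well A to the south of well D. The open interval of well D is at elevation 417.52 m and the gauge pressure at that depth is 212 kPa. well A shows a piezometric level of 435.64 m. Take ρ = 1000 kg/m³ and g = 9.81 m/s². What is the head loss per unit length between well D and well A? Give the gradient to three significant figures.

i ≈ 0.00298 m/m

Pressure head at well D: ψ = P/(ρg) = 212×1000 / (1000 × 9.81) = 21.61 m.
Total head at well D: h = z + ψ = 417.52 + 21.61 = 439.13 m.
Total head at well A: h = 435.64 m (water level in the piezometer is the total head).
Head difference: h(well D) − h(well A) = 439.13 − 435.64 = 3.49 m.
Hydraulic gradient: i = |Δh| / L = 3.49 / 1173.1 = 0.00298.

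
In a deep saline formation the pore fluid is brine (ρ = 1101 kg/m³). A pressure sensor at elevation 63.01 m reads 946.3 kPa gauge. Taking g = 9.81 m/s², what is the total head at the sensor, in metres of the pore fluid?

ψ = P/(ρg) = 946.3×1000 / (1101 × 9.81) = 87.61 m.
h = z + ψ = 63.01 + 87.61 = 150.62 m.

h ≈ 150.62 m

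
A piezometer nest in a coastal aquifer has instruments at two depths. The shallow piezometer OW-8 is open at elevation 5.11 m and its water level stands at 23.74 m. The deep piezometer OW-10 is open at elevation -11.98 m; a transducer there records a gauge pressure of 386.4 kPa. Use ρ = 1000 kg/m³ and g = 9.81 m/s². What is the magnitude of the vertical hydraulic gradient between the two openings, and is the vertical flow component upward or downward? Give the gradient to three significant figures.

Total head at OW-8: h = 23.74 m (water level in the standpipe).
Pressure head at OW-10: ψ = P/(ρg) = 386.4×1000 / (1000 × 9.81) = 39.39 m.
Total head at OW-10: h = z + ψ = -11.98 + 39.39 = 27.41 m.
Δh = h(OW-8) − h(OW-10) = 23.74 − 27.41 = -3.67 m.
Vertical separation Δz = 5.11 − (-11.98) = 17.09 m.
|i_v| = |Δh| / Δz = 3.67 / 17.09 = 0.215.
Head is higher in the deep piezometer, so vertical flow is upward (discharge condition).

|i_v| ≈ 0.215; vertical flow is upward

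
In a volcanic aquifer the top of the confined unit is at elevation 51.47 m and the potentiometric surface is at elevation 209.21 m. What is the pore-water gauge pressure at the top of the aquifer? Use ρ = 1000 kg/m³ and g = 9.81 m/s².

Pressure head at the aquifer top: ψ = h − z = 209.21 − 51.47 = 157.74 m.
P = ρgψ = 1000 × 9.81 × 157.74 = 1547429 Pa ≈ 1550 kPa.

P ≈ 1550 kPa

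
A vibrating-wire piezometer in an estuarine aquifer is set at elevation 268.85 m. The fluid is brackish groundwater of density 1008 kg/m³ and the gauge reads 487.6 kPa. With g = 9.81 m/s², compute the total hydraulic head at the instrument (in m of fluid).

ψ = P/(ρg) = 487.6×1000 / (1008 × 9.81) = 49.31 m.
h = z + ψ = 268.85 + 49.31 = 318.16 m.

h ≈ 318.16 m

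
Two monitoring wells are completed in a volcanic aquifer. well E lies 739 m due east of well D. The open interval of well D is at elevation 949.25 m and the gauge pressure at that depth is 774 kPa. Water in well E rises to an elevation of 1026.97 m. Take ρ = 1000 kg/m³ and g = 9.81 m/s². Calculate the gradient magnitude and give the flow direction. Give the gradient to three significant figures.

Pressure head at well D: ψ = P/(ρg) = 774×1000 / (1000 × 9.81) = 78.90 m.
Total head at well D: h = z + ψ = 949.25 + 78.90 = 1028.15 m.
Total head at well E: h = 1026.97 m (water level in the piezometer is the total head).
Head difference: h(well D) − h(well E) = 1028.15 − 1026.97 = 1.18 m.
Hydraulic gradient: i = |Δh| / L = 1.18 / 739 = 0.00160.
Flow is from higher to lower head: from well D toward well E, i.e. toward the east.

i ≈ 0.00160; groundwater flows toward the east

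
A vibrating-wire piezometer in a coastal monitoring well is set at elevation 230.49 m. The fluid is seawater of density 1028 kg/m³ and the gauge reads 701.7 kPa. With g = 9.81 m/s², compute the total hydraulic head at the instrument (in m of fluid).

ψ = P/(ρg) = 701.7×1000 / (1028 × 9.81) = 69.58 m.
h = z + ψ = 230.49 + 69.58 = 300.07 m.

h ≈ 300.07 m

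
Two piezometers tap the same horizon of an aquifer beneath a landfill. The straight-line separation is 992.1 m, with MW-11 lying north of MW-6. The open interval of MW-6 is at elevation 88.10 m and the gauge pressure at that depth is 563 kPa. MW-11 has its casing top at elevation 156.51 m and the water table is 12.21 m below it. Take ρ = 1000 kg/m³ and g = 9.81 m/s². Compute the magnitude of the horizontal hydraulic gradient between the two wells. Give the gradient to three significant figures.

Pressure head at MW-6: ψ = P/(ρg) = 563×1000 / (1000 × 9.81) = 57.39 m.
Total head at MW-6: h = z + ψ = 88.10 + 57.39 = 145.49 m.
Total head at MW-11: h = 156.51 − 12.21 = 144.30 m.
Head difference: h(MW-6) − h(MW-11) = 145.49 − 144.30 = 1.19 m.
Hydraulic gradient: i = |Δh| / L = 1.19 / 992.1 = 0.00120.

i ≈ 0.00120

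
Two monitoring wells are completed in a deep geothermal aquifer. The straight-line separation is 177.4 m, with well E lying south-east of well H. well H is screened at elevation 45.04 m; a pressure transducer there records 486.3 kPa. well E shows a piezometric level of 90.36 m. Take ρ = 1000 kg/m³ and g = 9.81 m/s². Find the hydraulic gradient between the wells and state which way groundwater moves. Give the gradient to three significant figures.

i ≈ 0.0240; groundwater flows toward the south-east

Pressure head at well H: ψ = P/(ρg) = 486.3×1000 / (1000 × 9.81) = 49.57 m.
Total head at well H: h = z + ψ = 45.04 + 49.57 = 94.61 m.
Total head at well E: h = 90.36 m (water level in the piezometer is the total head).
Head difference: h(well H) − h(well E) = 94.61 − 90.36 = 4.25 m.
Hydraulic gradient: i = |Δh| / L = 4.25 / 177.4 = 0.0240.
Flow is from higher to lower head: from well H toward well E, i.e. toward the south-east.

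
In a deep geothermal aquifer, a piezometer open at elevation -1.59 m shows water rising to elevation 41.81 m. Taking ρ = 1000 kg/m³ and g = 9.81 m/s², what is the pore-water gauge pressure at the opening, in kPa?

P ≈ 426 kPa

Pressure head ψ = h − z = 41.81 − (-1.59) = 43.40 m.
P = ρgψ = 1000 × 9.81 × 43.40 = 425754 Pa ≈ 426 kPa.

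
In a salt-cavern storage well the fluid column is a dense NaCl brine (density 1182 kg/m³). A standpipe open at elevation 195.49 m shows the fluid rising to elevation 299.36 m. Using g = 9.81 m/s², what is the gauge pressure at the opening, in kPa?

P ≈ 1200 kPa

Pressure head ψ = h − z = 299.36 − 195.49 = 103.87 m.
P = ρgψ = 1182 × 9.81 × 103.87 = 1204416 Pa ≈ 1200 kPa.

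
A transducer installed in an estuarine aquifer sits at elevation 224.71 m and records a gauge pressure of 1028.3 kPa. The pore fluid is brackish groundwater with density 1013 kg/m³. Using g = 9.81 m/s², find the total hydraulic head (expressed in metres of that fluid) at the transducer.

ψ = P/(ρg) = 1028.3×1000 / (1013 × 9.81) = 103.48 m.
h = z + ψ = 224.71 + 103.48 = 328.19 m.

h ≈ 328.19 m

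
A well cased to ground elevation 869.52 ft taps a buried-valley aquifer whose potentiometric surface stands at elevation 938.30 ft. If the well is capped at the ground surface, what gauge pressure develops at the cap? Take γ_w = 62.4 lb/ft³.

P ≈ 29.8 psi

Head above the cap: Δh = 938.30 − 869.52 = 68.78 ft.
P = γΔh/144 = 62.4 × 68.78 / 144 = 29.8 psi.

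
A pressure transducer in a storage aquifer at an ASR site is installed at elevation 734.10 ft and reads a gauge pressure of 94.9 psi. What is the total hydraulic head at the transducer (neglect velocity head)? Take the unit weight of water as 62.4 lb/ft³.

h ≈ 953.10 ft

ψ = 144·P/γ = 144 × 94.9 / 62.4 = 219.00 ft.
h = z + ψ = 734.10 + 219.00 = 953.10 ft.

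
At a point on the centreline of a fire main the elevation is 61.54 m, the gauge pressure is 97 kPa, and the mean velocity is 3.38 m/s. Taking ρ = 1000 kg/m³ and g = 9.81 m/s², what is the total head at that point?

h ≈ 72.01 m

Pressure head ψ = P/(ρg) = 97×1000 / (1000 × 9.81) = 9.89 m.
Velocity head = v²/(2g) = 3.38² / (2 × 9.81) = 0.582 m.
h = z + ψ + v²/(2g) = 61.54 + 9.89 + 0.582 = 72.01 m.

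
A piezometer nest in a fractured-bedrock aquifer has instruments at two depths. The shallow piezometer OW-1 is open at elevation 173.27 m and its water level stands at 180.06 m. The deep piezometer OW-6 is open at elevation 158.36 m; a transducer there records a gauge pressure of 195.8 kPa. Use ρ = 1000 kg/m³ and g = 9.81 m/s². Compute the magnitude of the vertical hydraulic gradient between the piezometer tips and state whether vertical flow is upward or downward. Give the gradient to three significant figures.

Total head at OW-1: h = 180.06 m (water level in the standpipe).
Pressure head at OW-6: ψ = P/(ρg) = 195.8×1000 / (1000 × 9.81) = 19.96 m.
Total head at OW-6: h = z + ψ = 158.36 + 19.96 = 178.32 m.
Δh = h(OW-1) − h(OW-6) = 180.06 − 178.32 = 1.74 m.
Vertical separation Δz = 173.27 − 158.36 = 14.91 m.
|i_v| = |Δh| / Δz = 1.74 / 14.91 = 0.117.
Head is higher in the shallow piezometer, so vertical flow is downward (recharge condition).

|i_v| ≈ 0.117; vertical flow is downward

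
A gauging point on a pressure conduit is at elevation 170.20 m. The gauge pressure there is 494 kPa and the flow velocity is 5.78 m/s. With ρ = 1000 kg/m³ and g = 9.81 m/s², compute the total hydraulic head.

h ≈ 222.26 m

Pressure head ψ = P/(ρg) = 494×1000 / (1000 × 9.81) = 50.36 m.
Velocity head = v²/(2g) = 5.78² / (2 × 9.81) = 1.703 m.
h = z + ψ + v²/(2g) = 170.20 + 50.36 + 1.703 = 222.26 m.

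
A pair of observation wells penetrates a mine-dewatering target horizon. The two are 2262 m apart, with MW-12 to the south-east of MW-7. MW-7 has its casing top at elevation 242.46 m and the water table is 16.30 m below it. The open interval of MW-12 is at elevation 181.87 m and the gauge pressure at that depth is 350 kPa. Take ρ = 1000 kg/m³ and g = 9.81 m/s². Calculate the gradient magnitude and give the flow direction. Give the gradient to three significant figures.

Total head at MW-7: h = 242.46 − 16.30 = 226.16 m.
Pressure head at MW-12: ψ = P/(ρg) = 350×1000 / (1000 × 9.81) = 35.68 m.
Total head at MW-12: h = z + ψ = 181.87 + 35.68 = 217.55 m.
Head difference: h(MW-7) − h(MW-12) = 226.16 − 217.55 = 8.61 m.
Hydraulic gradient: i = |Δh| / L = 8.61 / 2262 = 0.00381.
Flow is from higher to lower head: from MW-7 toward MW-12, i.e. toward the south-east.

i ≈ 0.00381; groundwater flows toward the south-east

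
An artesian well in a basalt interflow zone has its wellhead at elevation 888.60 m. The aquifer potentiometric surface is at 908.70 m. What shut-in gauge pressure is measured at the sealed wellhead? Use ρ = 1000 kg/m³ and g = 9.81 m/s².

P ≈ 197 kPa

Head above the cap: Δh = 908.70 − 888.60 = 20.10 m.
P = ρgΔh = 1000 × 9.81 × 20.10 = 197181 Pa ≈ 197 kPa.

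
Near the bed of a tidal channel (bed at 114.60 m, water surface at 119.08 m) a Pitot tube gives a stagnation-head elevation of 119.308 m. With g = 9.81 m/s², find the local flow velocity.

v ≈ 2.12 m/s

Near the bed, under hydrostatic conditions, the piezometric head (z + ψ) equals the free-surface elevation, 119.08 m.
Velocity head = total − piezometric = 119.308 − 119.08 = 0.228 m.
v = √(2g·h_v) = √(2 × 9.81 × 0.228) = 2.12 m/s.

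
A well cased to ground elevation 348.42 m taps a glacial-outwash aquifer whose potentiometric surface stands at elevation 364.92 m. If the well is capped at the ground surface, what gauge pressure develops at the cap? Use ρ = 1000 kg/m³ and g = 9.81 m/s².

Head above the cap: Δh = 364.92 − 348.42 = 16.50 m.
P = ρgΔh = 1000 × 9.81 × 16.50 = 161865 Pa ≈ 162 kPa.

P ≈ 162 kPa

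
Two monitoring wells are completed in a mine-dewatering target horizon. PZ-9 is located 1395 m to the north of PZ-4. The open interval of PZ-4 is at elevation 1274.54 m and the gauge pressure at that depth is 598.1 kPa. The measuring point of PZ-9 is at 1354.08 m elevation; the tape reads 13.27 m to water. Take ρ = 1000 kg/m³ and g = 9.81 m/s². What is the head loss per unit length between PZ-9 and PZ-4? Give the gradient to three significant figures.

i ≈ 0.00380 m/m

Pressure head at PZ-4: ψ = P/(ρg) = 598.1×1000 / (1000 × 9.81) = 60.97 m.
Total head at PZ-4: h = z + ψ = 1274.54 + 60.97 = 1335.51 m.
Total head at PZ-9: h = 1354.08 − 13.27 = 1340.81 m.
Head difference: h(PZ-4) − h(PZ-9) = 1335.51 − 1340.81 = -5.30 m.
Hydraulic gradient: i = |Δh| / L = 5.30 / 1395 = 0.00380.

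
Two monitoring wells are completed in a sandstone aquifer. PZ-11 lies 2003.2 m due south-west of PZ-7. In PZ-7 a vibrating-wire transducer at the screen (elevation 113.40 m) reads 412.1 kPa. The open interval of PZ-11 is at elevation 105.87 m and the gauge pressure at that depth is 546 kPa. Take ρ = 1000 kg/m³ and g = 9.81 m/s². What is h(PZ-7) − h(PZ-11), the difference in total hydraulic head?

Δh ≈ -6.12 m

Pressure head at PZ-7: ψ = P/(ρg) = 412.1×1000 / (1000 × 9.81) = 42.01 m.
Total head at PZ-7: h = z + ψ = 113.40 + 42.01 = 155.41 m.
Pressure head at PZ-11: ψ = P/(ρg) = 546×1000 / (1000 × 9.81) = 55.66 m.
Total head at PZ-11: h = z + ψ = 105.87 + 55.66 = 161.53 m.
Head difference: h(PZ-7) − h(PZ-11) = 155.41 − 161.53 = -6.12 m.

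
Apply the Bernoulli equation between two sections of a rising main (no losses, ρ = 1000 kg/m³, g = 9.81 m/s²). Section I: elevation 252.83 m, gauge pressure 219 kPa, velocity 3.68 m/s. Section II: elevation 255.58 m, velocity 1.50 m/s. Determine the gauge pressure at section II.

Pressure head at I: ψ₁ = P₁/(ρg) = 219×1000 / (1000 × 9.81) = 22.32 m.
Velocity heads: v₁²/2g = 3.68²/19.62 = 0.690 m; v₂²/2g = 1.50²/19.62 = 0.115 m.
Total head H = z₁ + ψ₁ + v₁²/2g = 252.83 + 22.32 + 0.690 = 275.84 m.
ψ₂ = H − z₂ − v₂²/2g = 275.84 − 255.58 − 0.115 = 20.14 m.
P₂ = ρgψ₂ = 1000 × 9.81 × 20.14 ≈ 198 kPa.

P₂ ≈ 198 kPa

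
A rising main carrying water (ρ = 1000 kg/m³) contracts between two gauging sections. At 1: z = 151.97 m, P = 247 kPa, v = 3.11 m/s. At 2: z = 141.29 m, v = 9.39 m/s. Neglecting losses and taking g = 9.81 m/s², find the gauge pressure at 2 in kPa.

P₂ ≈ 313 kPa

Pressure head at 1: ψ₁ = P₁/(ρg) = 247×1000 / (1000 × 9.81) = 25.18 m.
Velocity heads: v₁²/2g = 3.11²/19.62 = 0.493 m; v₂²/2g = 9.39²/19.62 = 4.494 m.
Total head H = z₁ + ψ₁ + v₁²/2g = 151.97 + 25.18 + 0.493 = 177.64 m.
ψ₂ = H − z₂ − v₂²/2g = 177.64 − 141.29 − 4.494 = 31.86 m.
P₂ = ρgψ₂ = 1000 × 9.81 × 31.86 ≈ 313 kPa.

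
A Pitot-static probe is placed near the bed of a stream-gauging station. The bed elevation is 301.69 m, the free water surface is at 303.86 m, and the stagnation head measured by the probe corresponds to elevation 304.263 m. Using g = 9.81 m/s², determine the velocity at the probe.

Near the bed, under hydrostatic conditions, the piezometric head (z + ψ) equals the free-surface elevation, 303.86 m.
Velocity head = total − piezometric = 304.263 − 303.86 = 0.403 m.
v = √(2g·h_v) = √(2 × 9.81 × 0.403) = 2.81 m/s.

v ≈ 2.81 m/s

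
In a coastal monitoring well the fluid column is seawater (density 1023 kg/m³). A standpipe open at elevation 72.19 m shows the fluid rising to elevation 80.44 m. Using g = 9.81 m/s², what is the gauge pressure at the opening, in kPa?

P ≈ 82.8 kPa

Pressure head ψ = h − z = 80.44 − 72.19 = 8.25 m.
P = ρgψ = 1023 × 9.81 × 8.25 = 82794 Pa ≈ 82.8 kPa.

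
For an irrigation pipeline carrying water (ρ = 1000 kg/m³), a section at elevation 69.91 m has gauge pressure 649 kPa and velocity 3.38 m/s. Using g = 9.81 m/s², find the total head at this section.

h ≈ 136.65 m

Pressure head ψ = P/(ρg) = 649×1000 / (1000 × 9.81) = 66.16 m.
Velocity head = v²/(2g) = 3.38² / (2 × 9.81) = 0.582 m.
h = z + ψ + v²/(2g) = 69.91 + 66.16 + 0.582 = 136.65 m.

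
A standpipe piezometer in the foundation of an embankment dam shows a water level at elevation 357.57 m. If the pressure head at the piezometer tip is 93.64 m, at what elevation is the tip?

z = h − ψ = 357.57 − 93.64 = 263.93 m.

z ≈ 263.93 m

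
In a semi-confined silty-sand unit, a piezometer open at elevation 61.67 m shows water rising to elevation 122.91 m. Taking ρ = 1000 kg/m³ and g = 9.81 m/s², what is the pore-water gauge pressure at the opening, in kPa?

P ≈ 601 kPa

Pressure head ψ = h − z = 122.91 − 61.67 = 61.24 m.
P = ρgψ = 1000 × 9.81 × 61.24 = 600764 Pa ≈ 601 kPa.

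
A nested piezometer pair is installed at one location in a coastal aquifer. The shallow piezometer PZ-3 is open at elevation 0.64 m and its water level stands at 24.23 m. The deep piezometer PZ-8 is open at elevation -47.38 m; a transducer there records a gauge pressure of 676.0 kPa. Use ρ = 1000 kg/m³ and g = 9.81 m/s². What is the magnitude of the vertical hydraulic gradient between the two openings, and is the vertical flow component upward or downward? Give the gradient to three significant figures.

Total head at PZ-3: h = 24.23 m (water level in the standpipe).
Pressure head at PZ-8: ψ = P/(ρg) = 676.0×1000 / (1000 × 9.81) = 68.91 m.
Total head at PZ-8: h = z + ψ = -47.38 + 68.91 = 21.53 m.
Δh = h(PZ-3) − h(PZ-8) = 24.23 − 21.53 = 2.70 m.
Vertical separation Δz = 0.64 − (-47.38) = 48.02 m.
|i_v| = |Δh| / Δz = 2.70 / 48.02 = 0.0562.
Head is higher in the shallow piezometer, so vertical flow is downward (recharge condition).

|i_v| ≈ 0.0562; vertical flow is downward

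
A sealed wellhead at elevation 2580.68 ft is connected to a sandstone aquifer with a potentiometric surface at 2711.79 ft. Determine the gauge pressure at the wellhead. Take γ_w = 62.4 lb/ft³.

P ≈ 56.8 psi

Head above the cap: Δh = 2711.79 − 2580.68 = 131.11 ft.
P = γΔh/144 = 62.4 × 131.11 / 144 = 56.8 psi.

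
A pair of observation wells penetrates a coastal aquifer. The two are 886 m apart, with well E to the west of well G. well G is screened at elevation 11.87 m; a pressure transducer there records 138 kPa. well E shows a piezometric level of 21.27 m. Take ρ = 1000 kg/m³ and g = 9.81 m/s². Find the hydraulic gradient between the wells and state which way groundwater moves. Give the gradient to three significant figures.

i ≈ 0.00527; groundwater flows toward the west

Pressure head at well G: ψ = P/(ρg) = 138×1000 / (1000 × 9.81) = 14.07 m.
Total head at well G: h = z + ψ = 11.87 + 14.07 = 25.94 m.
Total head at well E: h = 21.27 m (water level in the piezometer is the total head).
Head difference: h(well G) − h(well E) = 25.94 − 21.27 = 4.67 m.
Hydraulic gradient: i = |Δh| / L = 4.67 / 886 = 0.00527.
Flow is from higher to lower head: from well G toward well E, i.e. toward the west.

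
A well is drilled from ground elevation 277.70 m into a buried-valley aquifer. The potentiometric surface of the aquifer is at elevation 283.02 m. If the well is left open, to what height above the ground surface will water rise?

Water rises to the potentiometric surface, so the rise above ground = 283.02 − 277.70 = 5.32 m.

≈ 5.32 m above ground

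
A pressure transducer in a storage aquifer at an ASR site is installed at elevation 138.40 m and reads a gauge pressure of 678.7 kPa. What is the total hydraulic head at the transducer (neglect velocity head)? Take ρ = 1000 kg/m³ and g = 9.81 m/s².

h ≈ 207.58 m

ψ = P/(ρg) = 678.7×1000 / (1000 × 9.81) = 69.18 m.
h = z + ψ = 138.40 + 69.18 = 207.58 m.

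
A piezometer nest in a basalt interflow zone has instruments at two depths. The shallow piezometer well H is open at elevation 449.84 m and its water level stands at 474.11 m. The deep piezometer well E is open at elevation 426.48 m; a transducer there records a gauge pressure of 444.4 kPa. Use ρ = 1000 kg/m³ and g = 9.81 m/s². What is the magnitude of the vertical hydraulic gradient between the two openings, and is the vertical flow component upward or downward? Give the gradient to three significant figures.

Total head at well H: h = 474.11 m (water level in the standpipe).
Pressure head at well E: ψ = P/(ρg) = 444.4×1000 / (1000 × 9.81) = 45.30 m.
Total head at well E: h = z + ψ = 426.48 + 45.30 = 471.78 m.
Δh = h(well H) − h(well E) = 474.11 − 471.78 = 2.33 m.
Vertical separation Δz = 449.84 − 426.48 = 23.36 m.
|i_v| = |Δh| / Δz = 2.33 / 23.36 = 0.0997.
Head is higher in the shallow piezometer, so vertical flow is downward (recharge condition).

|i_v| ≈ 0.0997; vertical flow is downward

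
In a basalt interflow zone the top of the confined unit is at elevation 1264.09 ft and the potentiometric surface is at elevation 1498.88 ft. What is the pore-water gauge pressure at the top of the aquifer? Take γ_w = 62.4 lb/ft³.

Pressure head at the aquifer top: ψ = h − z = 1498.88 − 1264.09 = 234.79 ft.
P = γψ/144 = 62.4 × 234.79 / 144 = 102 psi.

P ≈ 102 psi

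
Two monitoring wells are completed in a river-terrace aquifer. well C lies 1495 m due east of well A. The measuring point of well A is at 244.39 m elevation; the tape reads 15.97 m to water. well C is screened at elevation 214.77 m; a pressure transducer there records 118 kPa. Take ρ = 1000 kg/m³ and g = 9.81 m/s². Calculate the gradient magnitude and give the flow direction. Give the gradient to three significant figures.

Total head at well A: h = 244.39 − 15.97 = 228.42 m.
Pressure head at well C: ψ = P/(ρg) = 118×1000 / (1000 × 9.81) = 12.03 m.
Total head at well C: h = z + ψ = 214.77 + 12.03 = 226.80 m.
Head difference: h(well A) − h(well C) = 228.42 − 226.80 = 1.62 m.
Hydraulic gradient: i = |Δh| / L = 1.62 / 1495 = 0.00108.
Flow is from higher to lower head: from well A toward well C, i.e. toward the east.

i ≈ 0.00108; groundwater flows toward the east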